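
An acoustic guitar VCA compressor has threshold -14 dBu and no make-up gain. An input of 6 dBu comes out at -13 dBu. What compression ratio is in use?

20:1

Input overshoot = 6 − (-14) = 20 dB; output overshoot = -13 − (-14) = 1 dB.
Ratio = 20 / 1 = 20.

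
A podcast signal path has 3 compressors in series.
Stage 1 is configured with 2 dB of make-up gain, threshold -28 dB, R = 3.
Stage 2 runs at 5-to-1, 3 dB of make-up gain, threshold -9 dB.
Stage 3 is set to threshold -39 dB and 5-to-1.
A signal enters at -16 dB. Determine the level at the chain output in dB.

-35 dB

Stage 1: -16 dB is 12 dB over -28 dB; at 3:1 that becomes 4 dB over, giving -24 dB; +2 dB make-up → -22 dB.
Stage 2: below threshold (-22 ≤ -9); passes unchanged; make-up brings it to -19 dB.
Stage 3: -19 dB is 20 dB over -39 dB; at 5:1 that becomes 4 dB over, giving -35 dB.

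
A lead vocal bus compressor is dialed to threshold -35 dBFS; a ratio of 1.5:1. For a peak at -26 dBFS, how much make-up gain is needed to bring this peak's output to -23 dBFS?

Overshoot 9 dB → 9/1.5 = 6 dB after compression, so the compressed level is -35 + 6 = -29 dBFS.
Make-up = target − compressed = -23 − (-29) = 6 dB.

6 dB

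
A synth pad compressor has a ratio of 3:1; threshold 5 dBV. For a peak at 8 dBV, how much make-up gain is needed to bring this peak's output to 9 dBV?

The peak compresses to 5 + 3/3 = 6 dBV.
To reach 9 dBV requires 9 − 6 = 3 dB of make-up.

3 dB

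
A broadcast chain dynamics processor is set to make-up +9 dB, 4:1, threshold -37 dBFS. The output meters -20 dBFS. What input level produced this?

Stripping the +9 dB make-up gives -29 dBFS at the gain stage.
The compressed level sits -29 − (-37) = 8 dB over threshold.
Input overshoot = R × output overshoot = 32 dB → input = -37 + 32 = -5 dBFS.

-5 dBFS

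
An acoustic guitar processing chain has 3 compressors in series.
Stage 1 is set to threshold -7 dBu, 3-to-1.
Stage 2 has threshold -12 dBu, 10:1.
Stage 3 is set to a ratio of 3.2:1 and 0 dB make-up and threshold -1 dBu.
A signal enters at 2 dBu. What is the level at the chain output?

Stage 1: 9 dB above -7 dBu, reduced 3:1 to 3 dB above → -4 dBu.
Stage 2: overshoot 8 dB → 8/10 = 0.8 dB → -11.2 dBu.
Stage 3: -11.2 dBu ≤ -1 dBu, so stage 3 doesn't engage; output -11.2 dBu.

-11.2 dBu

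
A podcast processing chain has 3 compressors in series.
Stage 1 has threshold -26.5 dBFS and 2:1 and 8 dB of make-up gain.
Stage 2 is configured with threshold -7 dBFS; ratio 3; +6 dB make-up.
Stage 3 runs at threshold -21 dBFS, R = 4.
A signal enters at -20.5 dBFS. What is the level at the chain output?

Stage 1: 6 dB above -26.5 dBFS, reduced 2:1 to 3 dB above → -23.5 dBFS; +8 dB make-up → -15.5 dBFS.
Stage 2: -15.5 dBFS is at or below the -7 dBFS threshold — no compression; make-up brings it to -9.5 dBFS.
Stage 3: overshoot 11.5 dB → 11.5/4 = 2.875 dB → -18.125 dBFS.

-18.125 dBFS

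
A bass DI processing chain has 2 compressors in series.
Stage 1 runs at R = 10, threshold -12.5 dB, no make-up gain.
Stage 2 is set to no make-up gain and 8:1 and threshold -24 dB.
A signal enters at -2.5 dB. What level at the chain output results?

Stage 1: overshoot 10 dB → 10/10 = 1 dB → -11.5 dB.
Stage 2: overshoot 12.5 dB → 12.5/8 = 1.5625 dB → -22.4375 dB.

-22.4375 dB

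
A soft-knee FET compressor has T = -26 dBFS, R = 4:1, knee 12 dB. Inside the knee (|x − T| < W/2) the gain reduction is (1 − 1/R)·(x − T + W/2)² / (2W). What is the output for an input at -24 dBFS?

x − T + W/2 = -24 − (-26) + 6 = 8.
GR = (1 − 1/4) × 8² / 24 = 0.75 × 64 / 24 = 2 dB.
Output = -24 − 2 = -26 dBFS.

-26 dBFS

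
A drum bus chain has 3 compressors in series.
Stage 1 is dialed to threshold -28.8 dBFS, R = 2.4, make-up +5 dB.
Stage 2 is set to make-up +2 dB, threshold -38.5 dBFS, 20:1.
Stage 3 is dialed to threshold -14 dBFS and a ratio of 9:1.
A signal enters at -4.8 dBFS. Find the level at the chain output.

-35.265 dBFS

Stage 1: -4.8 dBFS is 24 dB over -28.8 dBFS; at 2.4:1 that becomes 10 dB over, giving -18.8 dBFS; +5 dB make-up → -13.8 dBFS.
Stage 2: -13.8 dBFS is 24.7 dB over -38.5 dBFS; at 20:1 that becomes 1.235 dB over, giving -37.265 dBFS; +2 dB make-up → -35.265 dBFS.
Stage 3: -35.265 dBFS is at or below the -14 dBFS threshold — no compression; output -35.265 dBFS.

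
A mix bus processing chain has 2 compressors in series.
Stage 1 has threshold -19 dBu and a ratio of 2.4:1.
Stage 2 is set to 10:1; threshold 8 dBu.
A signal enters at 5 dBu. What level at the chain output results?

-9 dBu

Stage 1: overshoot 24 dB → 24/2.4 = 10 dB → -9 dBu.
Stage 2: below threshold (-9 ≤ 8); passes unchanged; output -9 dBu.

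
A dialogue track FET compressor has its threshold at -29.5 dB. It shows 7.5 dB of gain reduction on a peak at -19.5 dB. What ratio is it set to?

Input overshoot = -19.5 − (-29.5) = 10 dB.
Output overshoot = 10 − 7.5 = 2.5 dB.
Ratio = input overshoot / output overshoot = 10 / 2.5 = 4.

4:1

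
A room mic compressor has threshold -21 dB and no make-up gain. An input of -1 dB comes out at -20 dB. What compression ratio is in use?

20:1

Input overshoot = -1 − (-21) = 20 dB; output overshoot = -20 − (-21) = 1 dB.
Ratio = 20 / 1 = 20.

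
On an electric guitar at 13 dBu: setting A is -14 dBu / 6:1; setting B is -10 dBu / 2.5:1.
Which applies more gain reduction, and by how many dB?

A: 27 dB over, compressed to 4.5 dB over, so 22.5 dB of GR.
B: 23 dB over, compressed to 9.2 dB over, so 13.8 dB of GR.
Difference: 8.7 dB in favour of A.

A, by 8.7 dB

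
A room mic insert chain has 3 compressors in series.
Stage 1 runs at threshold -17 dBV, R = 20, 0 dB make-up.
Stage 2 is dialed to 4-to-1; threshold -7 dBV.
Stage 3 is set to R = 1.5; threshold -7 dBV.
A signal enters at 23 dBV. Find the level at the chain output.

Stage 1: 23 dBV is 40 dB over -17 dBV; at 20:1 that becomes 2 dB over, giving -15 dBV.
Stage 2: below threshold (-15 ≤ -7); passes unchanged; output -15 dBV.
Stage 3: -15 dBV ≤ -7 dBV, so stage 3 doesn't engage; output -15 dBV.

-15 dBV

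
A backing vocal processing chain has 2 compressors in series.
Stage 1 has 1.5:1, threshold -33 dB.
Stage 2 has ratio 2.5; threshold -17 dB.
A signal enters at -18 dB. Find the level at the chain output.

-23 dB

Stage 1: 15 dB above -33 dB, reduced 1.5:1 to 10 dB above → -23 dB.
Stage 2: -23 dB ≤ -17 dB, so stage 2 doesn't engage; output -23 dB.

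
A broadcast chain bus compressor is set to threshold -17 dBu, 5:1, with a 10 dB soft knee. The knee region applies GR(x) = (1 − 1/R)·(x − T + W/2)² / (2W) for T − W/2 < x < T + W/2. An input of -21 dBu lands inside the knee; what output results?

-21.04 dBu

x − T + W/2 = -21 − (-17) + 5 = 1.
GR = (1 − 1/5) × 1² / 20 = 0.8 × 1 / 20 = 0.04 dB.
Output = -21 − 0.04 = -21.04 dBu.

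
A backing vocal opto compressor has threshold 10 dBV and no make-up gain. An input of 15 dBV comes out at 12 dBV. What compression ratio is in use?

Input overshoot = 15 − 10 = 5 dB; output overshoot = 12 − 10 = 2 dB.
Ratio = 5 / 2 = 2.5.

2.5:1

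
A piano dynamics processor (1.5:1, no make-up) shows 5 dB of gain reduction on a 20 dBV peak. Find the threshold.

5 dBV

Let T be the threshold. Output overshoot = (input overshoot)/R, so 15 − T = (20 − T)/1.5.
1.5·(15 − T) = 20 − T → 0.5·T = 22.5 − 20 = 2.5.
T = 2.5/0.5 = 5 dBV.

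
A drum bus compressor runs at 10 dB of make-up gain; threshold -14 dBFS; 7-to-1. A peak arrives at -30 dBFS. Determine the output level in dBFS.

-30 dBFS is 16 dB below the -14 dBFS threshold, so no gain reduction is applied.
Make-up gain adds 10 dB: -30 + 10 = -20 dBFS.

-20 dBFS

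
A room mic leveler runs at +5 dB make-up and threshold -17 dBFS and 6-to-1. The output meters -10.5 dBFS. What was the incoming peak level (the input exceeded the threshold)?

Remove make-up: -10.5 − 5 = -15.5 dBFS.
That's 1.5 dB above the -17 dBFS threshold.
Undo the ratio: input overshoot = 1.5 × 6 = 9 dB, giving input = -8 dBFS.

-8 dBFS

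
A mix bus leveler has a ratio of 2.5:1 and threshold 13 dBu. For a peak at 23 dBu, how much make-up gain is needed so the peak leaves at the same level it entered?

6 dB

Without make-up, output = threshold + overshoot/2.5 = 13 + 4 = 17 dBu.
Gap to target: 6 dB.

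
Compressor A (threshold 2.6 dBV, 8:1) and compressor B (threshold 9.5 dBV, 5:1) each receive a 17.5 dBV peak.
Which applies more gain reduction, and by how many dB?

A: GR = 14.9 − 14.9/8 = 13.0375 dB.
B: GR = 8 − 8/5 = 6.4 dB.
A reduces 6.6375 dB more.

A, by 6.6375 dB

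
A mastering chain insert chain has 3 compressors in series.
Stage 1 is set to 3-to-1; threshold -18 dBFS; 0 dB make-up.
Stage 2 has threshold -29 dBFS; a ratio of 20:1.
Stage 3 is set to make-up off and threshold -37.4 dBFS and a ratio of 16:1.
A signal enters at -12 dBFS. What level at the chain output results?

Stage 1: -12 dBFS is 6 dB over -18 dBFS; at 3:1 that becomes 2 dB over, giving -16 dBFS.
Stage 2: -16 dBFS is 13 dB over -29 dBFS; at 20:1 that becomes 0.65 dB over, giving -28.35 dBFS.
Stage 3: -28.35 dBFS is 9.05 dB over -37.4 dBFS; at 16:1 that becomes 0.565625 dB over, giving -36.834375 dBFS.

-36.834375 dBFS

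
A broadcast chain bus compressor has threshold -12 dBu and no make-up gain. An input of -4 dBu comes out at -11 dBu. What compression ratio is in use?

Input overshoot = -4 − (-12) = 8 dB; output overshoot = -11 − (-12) = 1 dB.
Ratio = 8 / 1 = 8.

8:1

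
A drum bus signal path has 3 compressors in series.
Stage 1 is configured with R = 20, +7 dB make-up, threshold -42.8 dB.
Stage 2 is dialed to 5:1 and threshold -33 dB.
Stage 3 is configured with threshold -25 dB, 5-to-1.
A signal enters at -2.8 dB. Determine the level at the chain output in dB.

-33.8 dB

Stage 1: overshoot 40 dB → 40/20 = 2 dB → -40.8 dB; +7 dB make-up → -33.8 dB.
Stage 2: -33.8 dB ≤ -33 dB, so stage 2 doesn't engage; output -33.8 dB.
Stage 3: below threshold (-33.8 ≤ -25); passes unchanged; output -33.8 dB.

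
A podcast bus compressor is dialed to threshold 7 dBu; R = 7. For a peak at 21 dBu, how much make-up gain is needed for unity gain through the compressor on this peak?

Overshoot 14 dB → 14/7 = 2 dB after compression, so the compressed level is 7 + 2 = 9 dBu.
Make-up = target − compressed = 21 − 9 = 12 dB.

12 dB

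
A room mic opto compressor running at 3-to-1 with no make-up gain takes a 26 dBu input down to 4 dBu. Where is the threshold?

-7 dBu

Gain reduction = 26 − 4 = 22 dB; output overshoot = GR / (R − 1) = 22 / 2 = 11 dB.
Threshold = output − output overshoot = 4 − 11 = -7 dBu.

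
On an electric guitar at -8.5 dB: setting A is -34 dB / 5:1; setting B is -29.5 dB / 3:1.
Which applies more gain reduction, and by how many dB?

A, by 6.4 dB

A: GR = 25.5 − 25.5/5 = 20.4 dB.
B: GR = 21 − 21/3 = 14 dB.
A applies 6.4 dB more gain reduction.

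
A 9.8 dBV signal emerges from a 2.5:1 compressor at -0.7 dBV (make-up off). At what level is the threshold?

Input is 17.5 dB above T (since output overshoot × R = input overshoot: (-0.7 − T)·2.5 = 9.8 − T gives T = -7.7 dBV).
Check: -7.7 + (9.8 − (-7.7))/2.5 = -7.7 + 7 = -0.7 dBV. ✓

-7.7 dBV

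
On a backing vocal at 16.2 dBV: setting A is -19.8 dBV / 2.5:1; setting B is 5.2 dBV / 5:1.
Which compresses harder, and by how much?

A: overshoot 36 dB → output overshoot 14.4 dB → GR 21.6 dB.
B: overshoot 11 dB → output overshoot 2.2 dB → GR 8.8 dB.
A reduces 12.8 dB more.

A, by 12.8 dB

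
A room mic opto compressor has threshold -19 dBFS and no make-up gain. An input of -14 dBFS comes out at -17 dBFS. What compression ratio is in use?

2.5:1

Input overshoot = -14 − (-19) = 5 dB; output overshoot = -17 − (-19) = 2 dB.
Ratio = 5 / 2 = 2.5.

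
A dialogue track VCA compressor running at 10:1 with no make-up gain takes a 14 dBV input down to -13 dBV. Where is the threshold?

Input is 30 dB above T (since output overshoot × R = input overshoot: (-13 − T)·10 = 14 − T gives T = -16 dBV).
Check: -16 + (14 − (-16))/10 = -16 + 3 = -13 dBV. ✓

-16 dBV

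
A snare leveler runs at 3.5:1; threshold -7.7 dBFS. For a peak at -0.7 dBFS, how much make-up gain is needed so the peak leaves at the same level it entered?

Without make-up, output = threshold + overshoot/3.5 = -7.7 + 2 = -5.7 dBFS.
Gap to target: 5 dB.

5 dB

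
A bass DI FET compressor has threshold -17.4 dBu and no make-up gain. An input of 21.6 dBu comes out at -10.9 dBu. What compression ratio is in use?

6:1

Input overshoot = 21.6 − (-17.4) = 39 dB; output overshoot = -10.9 − (-17.4) = 6.5 dB.
Ratio = 39 / 6.5 = 6.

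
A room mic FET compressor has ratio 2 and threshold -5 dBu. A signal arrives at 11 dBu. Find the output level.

Overshoot: 11 − (-5) = 16 dB.
2:1 compression reduces that to 16/2 = 8 dB over.
So the level is -5 + 8 = 3 dBu.

3 dBu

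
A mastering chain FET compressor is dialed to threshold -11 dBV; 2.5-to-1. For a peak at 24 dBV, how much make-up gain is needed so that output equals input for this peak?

Overshoot 35 dB → 35/2.5 = 14 dB after compression, so the compressed level is -11 + 14 = 3 dBV.
Make-up = target − compressed = 24 − 3 = 21 dB.

21 dB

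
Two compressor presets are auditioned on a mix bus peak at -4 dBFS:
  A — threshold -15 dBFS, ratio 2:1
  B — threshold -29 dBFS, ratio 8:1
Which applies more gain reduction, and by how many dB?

A: 11 dB over, compressed to 5.5 dB over, so 5.5 dB of GR.
B: 25 dB over, compressed to 3.125 dB over, so 21.875 dB of GR.
Difference: 16.375 dB in favour of B.

B, by 16.375 dB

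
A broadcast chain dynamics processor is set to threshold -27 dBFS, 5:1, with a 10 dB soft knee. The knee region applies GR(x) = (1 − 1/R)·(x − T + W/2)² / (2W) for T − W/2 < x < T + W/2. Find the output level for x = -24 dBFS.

x − T + W/2 = -24 − (-27) + 5 = 8.
GR = (1 − 1/5) × 8² / 20 = 0.8 × 64 / 20 = 2.56 dB.
Output = -24 − 2.56 = -26.56 dBFS.

-26.56 dBFS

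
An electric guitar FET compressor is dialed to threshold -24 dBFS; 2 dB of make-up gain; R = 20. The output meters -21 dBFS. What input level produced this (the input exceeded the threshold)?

Stripping the +2 dB make-up gives -23 dBFS at the gain stage.
That's 1 dB above the -24 dBFS threshold.
Before 20:1 compression the overshoot was 1 × 20 = 20 dB, so input = -24 + 20 = -4 dBFS.

-4 dBFS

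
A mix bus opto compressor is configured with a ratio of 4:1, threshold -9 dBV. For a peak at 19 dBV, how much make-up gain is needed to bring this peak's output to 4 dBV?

Without make-up, output = threshold + overshoot/4 = -9 + 7 = -2 dBV.
Gap to target: 6 dB.

6 dB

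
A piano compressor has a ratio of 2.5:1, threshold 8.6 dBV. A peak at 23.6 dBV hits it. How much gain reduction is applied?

9 dB

23.6 dBV exceeds the threshold by 15 dB.
At 2.5:1, output sits 15/2.5 = 6 dB above threshold.
Gain reduction = 15 − 6 = 9 dB.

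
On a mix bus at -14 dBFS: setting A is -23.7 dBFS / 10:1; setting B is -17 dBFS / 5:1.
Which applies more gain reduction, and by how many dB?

A, by 6.33 dB

A: 9.7 dB over, compressed to 0.97 dB over, so 8.73 dB of GR.
B: 3 dB over, compressed to 0.6 dB over, so 2.4 dB of GR.
Difference: 6.33 dB in favour of A.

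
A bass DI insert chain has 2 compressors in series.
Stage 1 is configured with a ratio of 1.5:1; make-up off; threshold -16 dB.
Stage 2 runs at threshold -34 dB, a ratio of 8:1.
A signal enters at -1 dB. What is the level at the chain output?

-30.5 dB

Stage 1: 15 dB above -16 dB, reduced 1.5:1 to 10 dB above → -6 dB.
Stage 2: -6 dB is 28 dB over -34 dB; at 8:1 that becomes 3.5 dB over, giving -30.5 dB.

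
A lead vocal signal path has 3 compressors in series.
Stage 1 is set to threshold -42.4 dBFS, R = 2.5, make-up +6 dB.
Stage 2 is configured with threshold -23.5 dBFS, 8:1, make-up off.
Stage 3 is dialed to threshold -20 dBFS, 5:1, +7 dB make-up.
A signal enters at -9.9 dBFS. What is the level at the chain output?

-16.4875 dBFS

Stage 1: overshoot 32.5 dB → 32.5/2.5 = 13 dB → -29.4 dBFS; +6 dB make-up → -23.4 dBFS.
Stage 2: 0.1 dB above -23.5 dBFS, reduced 8:1 to 0.0125 dB above → -23.4875 dBFS.
Stage 3: below threshold (-23.4875 ≤ -20); passes unchanged; make-up brings it to -16.4875 dBFS.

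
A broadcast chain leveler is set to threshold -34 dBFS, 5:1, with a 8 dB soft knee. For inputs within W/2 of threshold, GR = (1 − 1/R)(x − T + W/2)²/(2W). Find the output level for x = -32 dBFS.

x − T + W/2 = -32 − (-34) + 4 = 6.
GR = (1 − 1/5) × 6² / 16 = 0.8 × 36 / 16 = 1.8 dB.
Output = -32 − 1.8 = -33.8 dBFS.

-33.8 dBFS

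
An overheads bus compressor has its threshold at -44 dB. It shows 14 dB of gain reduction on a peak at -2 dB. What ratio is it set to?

Input overshoot = -2 − (-44) = 42 dB.
Output overshoot = 42 − 14 = 28 dB.
Ratio = input overshoot / output overshoot = 42 / 28 = 1.5.

1.5:1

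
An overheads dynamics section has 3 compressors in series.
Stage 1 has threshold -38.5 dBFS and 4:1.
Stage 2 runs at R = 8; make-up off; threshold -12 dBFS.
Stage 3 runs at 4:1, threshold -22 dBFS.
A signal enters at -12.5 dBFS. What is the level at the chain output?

Stage 1: overshoot 26 dB → 26/4 = 6.5 dB → -32 dBFS.
Stage 2: -32 dBFS ≤ -12 dBFS, so stage 2 doesn't engage; output -32 dBFS.
Stage 3: below threshold (-32 ≤ -22); passes unchanged; output -32 dBFS.

-32 dBFS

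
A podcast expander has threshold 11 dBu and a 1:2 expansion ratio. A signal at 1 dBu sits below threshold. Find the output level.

The input is 10 dB below the 11 dBu threshold.
A 1:2 expander multiplies undershoot by 2: 10 × 2 = 20 dB below threshold.
Output = 11 − 20 = -9 dBu.

-9 dBu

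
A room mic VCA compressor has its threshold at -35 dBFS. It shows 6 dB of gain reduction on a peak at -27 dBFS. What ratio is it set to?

4:1

Input overshoot = -27 − (-35) = 8 dB.
Output overshoot = 8 − 6 = 2 dB.
Ratio = input overshoot / output overshoot = 8 / 2 = 4.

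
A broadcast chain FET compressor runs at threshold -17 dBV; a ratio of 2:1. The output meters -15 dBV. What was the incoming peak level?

The compressed level sits -15 − (-17) = 2 dB over threshold.
Before 2:1 compression the overshoot was 2 × 2 = 4 dB, so input = -17 + 4 = -13 dBV.

-13 dBV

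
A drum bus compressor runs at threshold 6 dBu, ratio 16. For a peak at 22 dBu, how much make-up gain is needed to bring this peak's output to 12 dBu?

Overshoot 16 dB → 16/16 = 1 dB after compression, so the compressed level is 6 + 1 = 7 dBu.
Make-up = target − compressed = 12 − 7 = 5 dB.

5 dB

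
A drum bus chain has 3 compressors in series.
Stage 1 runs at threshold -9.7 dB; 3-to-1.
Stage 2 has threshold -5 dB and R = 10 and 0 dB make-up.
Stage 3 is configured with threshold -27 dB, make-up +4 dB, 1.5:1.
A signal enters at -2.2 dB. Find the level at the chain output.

Stage 1: -2.2 dB is 7.5 dB over -9.7 dB; at 3:1 that becomes 2.5 dB over, giving -7.2 dB.
Stage 2: below threshold (-7.2 ≤ -5); passes unchanged; output -7.2 dB.
Stage 3: overshoot 19.8 dB → 19.8/1.5 = 13.2 dB → -13.8 dB; +4 dB make-up → -9.8 dB.

-9.8 dB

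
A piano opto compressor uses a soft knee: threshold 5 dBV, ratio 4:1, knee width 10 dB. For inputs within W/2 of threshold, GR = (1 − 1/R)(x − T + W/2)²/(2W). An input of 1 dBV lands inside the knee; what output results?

0.9625 dBV

x − T + W/2 = 1 − 5 + 5 = 1.
GR = (1 − 1/4) × 1² / 20 = 0.75 × 1 / 20 = 0.0375 dB.
Output = 1 − 0.0375 = 0.9625 dBV.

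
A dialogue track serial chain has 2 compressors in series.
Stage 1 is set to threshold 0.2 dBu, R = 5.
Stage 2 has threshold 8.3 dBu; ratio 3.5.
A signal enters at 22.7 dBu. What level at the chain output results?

4.7 dBu

Stage 1: overshoot 22.5 dB → 22.5/5 = 4.5 dB → 4.7 dBu.
Stage 2: 4.7 dBu ≤ 8.3 dBu, so stage 2 doesn't engage; output 4.7 dBu.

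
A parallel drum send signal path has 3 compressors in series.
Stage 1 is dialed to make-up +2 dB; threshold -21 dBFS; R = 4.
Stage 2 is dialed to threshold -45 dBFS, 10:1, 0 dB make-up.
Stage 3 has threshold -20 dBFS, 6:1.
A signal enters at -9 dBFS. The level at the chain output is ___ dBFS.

Stage 1: -9 dBFS is 12 dB over -21 dBFS; at 4:1 that becomes 3 dB over, giving -18 dBFS; +2 dB make-up → -16 dBFS.
Stage 2: -16 dBFS is 29 dB over -45 dBFS; at 10:1 that becomes 2.9 dB over, giving -42.1 dBFS.
Stage 3: below threshold (-42.1 ≤ -20); passes unchanged; output -42.1 dBFS.

-42.1 dBFS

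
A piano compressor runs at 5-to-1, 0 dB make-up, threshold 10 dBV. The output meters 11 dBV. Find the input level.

15 dBV

The compressed level sits 11 − 10 = 1 dB over threshold.
Before 5:1 compression the overshoot was 1 × 5 = 5 dB, so input = 10 + 5 = 15 dBV.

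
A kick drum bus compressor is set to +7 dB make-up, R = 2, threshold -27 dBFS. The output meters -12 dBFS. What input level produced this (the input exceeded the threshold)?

-11 dBFS

Remove make-up: -12 − 7 = -19 dBFS.
That's 8 dB above the -27 dBFS threshold.
Input overshoot = R × output overshoot = 16 dB → input = -27 + 16 = -11 dBFS.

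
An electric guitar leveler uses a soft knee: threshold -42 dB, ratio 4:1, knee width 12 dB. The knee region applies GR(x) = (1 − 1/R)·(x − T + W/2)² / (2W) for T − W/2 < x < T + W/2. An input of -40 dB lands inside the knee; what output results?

x − T + W/2 = -40 − (-42) + 6 = 8.
GR = (1 − 1/4) × 8² / 24 = 0.75 × 64 / 24 = 2 dB.
Output = -40 − 2 = -42 dB.

-42 dB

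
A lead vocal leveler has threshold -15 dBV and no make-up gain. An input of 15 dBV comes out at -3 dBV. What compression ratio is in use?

2.5:1

Input overshoot = 15 − (-15) = 30 dB; output overshoot = -3 − (-15) = 12 dB.
Ratio = 30 / 12 = 2.5.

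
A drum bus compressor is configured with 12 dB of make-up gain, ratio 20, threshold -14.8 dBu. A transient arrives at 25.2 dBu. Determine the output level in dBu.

The input is 40 dB above the -14.8 dBu threshold.
The 40 dB excess becomes 2 dB after 20:1 reduction.
So the level is -14.8 + 2 = -12.8 dBu; make-up adds 12 dB, giving -0.8 dBu.

-0.8 dBu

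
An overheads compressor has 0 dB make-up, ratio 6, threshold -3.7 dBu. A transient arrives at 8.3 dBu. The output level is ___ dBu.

The input is 12 dB above the -3.7 dBu threshold.
At 6:1 the overshoot is divided by 6, leaving 2 dB above threshold.
So the level is -3.7 + 2 = -1.7 dBu.

-1.7 dBu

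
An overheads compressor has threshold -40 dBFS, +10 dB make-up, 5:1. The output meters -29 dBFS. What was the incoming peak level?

-35 dBFS

Remove make-up: -29 − 10 = -39 dBFS.
That's 1 dB above the -40 dBFS threshold.
Input overshoot = R × output overshoot = 5 dB → input = -40 + 5 = -35 dBFS.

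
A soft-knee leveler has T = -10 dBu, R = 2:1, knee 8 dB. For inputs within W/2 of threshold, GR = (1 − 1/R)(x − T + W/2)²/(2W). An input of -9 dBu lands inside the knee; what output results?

-9.78125 dBu

x − T + W/2 = -9 − (-10) + 4 = 5.
GR = (1 − 1/2) × 5² / 16 = 0.5 × 25 / 16 = 0.78125 dB.
Output = -9 − 0.78125 = -9.78125 dBu.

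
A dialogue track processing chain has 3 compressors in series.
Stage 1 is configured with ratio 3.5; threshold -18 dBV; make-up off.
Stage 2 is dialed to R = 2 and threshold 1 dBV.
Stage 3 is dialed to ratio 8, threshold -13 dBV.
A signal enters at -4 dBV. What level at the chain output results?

-14 dBV

Stage 1: -4 dBV is 14 dB over -18 dBV; at 3.5:1 that becomes 4 dB over, giving -14 dBV.
Stage 2: below threshold (-14 ≤ 1); passes unchanged; output -14 dBV.
Stage 3: -14 dBV is at or below the -13 dBV threshold — no compression; output -14 dBV.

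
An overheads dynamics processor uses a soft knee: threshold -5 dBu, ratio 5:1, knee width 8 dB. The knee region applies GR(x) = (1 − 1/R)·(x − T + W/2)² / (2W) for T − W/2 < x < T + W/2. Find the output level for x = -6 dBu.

x − T + W/2 = -6 − (-5) + 4 = 3.
GR = (1 − 1/5) × 3² / 16 = 0.8 × 9 / 16 = 0.45 dB.
Output = -6 − 0.45 = -6.45 dBu.

-6.45 dBu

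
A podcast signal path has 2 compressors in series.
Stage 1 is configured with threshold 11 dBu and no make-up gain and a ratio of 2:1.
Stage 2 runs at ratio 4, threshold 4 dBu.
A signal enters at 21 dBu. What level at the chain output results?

7 dBu

Stage 1: 21 dBu is 10 dB over 11 dBu; at 2:1 that becomes 5 dB over, giving 16 dBu.
Stage 2: 12 dB above 4 dBu, reduced 4:1 to 3 dB above → 7 dBu.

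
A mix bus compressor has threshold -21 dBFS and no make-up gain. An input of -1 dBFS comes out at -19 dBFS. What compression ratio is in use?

10:1

Input overshoot = -1 − (-21) = 20 dB; output overshoot = -19 − (-21) = 2 dB.
Ratio = 20 / 2 = 10.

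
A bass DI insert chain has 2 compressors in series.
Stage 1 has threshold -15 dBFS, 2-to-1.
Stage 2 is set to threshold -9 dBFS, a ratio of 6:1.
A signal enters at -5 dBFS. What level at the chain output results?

Stage 1: 10 dB above -15 dBFS, reduced 2:1 to 5 dB above → -10 dBFS.
Stage 2: below threshold (-10 ≤ -9); passes unchanged; output -10 dBFS.

-10 dBFS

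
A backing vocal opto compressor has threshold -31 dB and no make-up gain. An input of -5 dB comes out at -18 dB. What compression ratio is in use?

2:1

Input overshoot = -5 − (-31) = 26 dB; output overshoot = -18 − (-31) = 13 dB.
Ratio = 26 / 13 = 2.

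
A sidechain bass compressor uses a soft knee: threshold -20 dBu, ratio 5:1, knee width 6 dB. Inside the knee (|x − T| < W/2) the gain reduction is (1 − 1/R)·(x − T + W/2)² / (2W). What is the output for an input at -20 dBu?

x − T + W/2 = -20 − (-20) + 3 = 3.
GR = (1 − 1/5) × 3² / 12 = 0.8 × 9 / 12 = 0.6 dB.
Output = -20 − 0.6 = -20.6 dBu.

-20.6 dBu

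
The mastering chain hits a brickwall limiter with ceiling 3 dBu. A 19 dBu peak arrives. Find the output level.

At ∞:1, everything above 3 dBu is held at the ceiling.

3 dBu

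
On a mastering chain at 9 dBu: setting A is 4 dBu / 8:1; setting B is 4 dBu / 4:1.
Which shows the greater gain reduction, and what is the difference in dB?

A: overshoot 5 dB → output overshoot 0.625 dB → GR 4.375 dB.
B: overshoot 5 dB → output overshoot 1.25 dB → GR 3.75 dB.
A applies 0.625 dB more gain reduction.

A, by 0.625 dB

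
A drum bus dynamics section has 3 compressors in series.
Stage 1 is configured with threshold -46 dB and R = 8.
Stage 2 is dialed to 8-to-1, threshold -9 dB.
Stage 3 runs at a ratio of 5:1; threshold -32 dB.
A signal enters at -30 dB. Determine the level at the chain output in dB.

Stage 1: 16 dB above -46 dB, reduced 8:1 to 2 dB above → -44 dB.
Stage 2: below threshold (-44 ≤ -9); passes unchanged; output -44 dB.
Stage 3: -44 dB is at or below the -32 dB threshold — no compression; output -44 dB.

-44 dB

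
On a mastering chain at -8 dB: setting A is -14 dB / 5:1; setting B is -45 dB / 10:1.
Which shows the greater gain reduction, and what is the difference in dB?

B, by 28.5 dB

A: 6 dB over, compressed to 1.2 dB over, so 4.8 dB of GR.
B: 37 dB over, compressed to 3.7 dB over, so 33.3 dB of GR.
B applies 28.5 dB more gain reduction.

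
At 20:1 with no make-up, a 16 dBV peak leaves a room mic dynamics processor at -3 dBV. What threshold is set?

-4 dBV

Gain reduction = 16 − (-3) = 19 dB; output overshoot = GR / (R − 1) = 19 / 19 = 1 dB.
Threshold = output − output overshoot = -3 − 1 = -4 dBV.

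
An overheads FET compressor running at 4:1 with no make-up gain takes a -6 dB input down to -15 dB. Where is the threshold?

-18 dB

Gain reduction = -6 − (-15) = 9 dB; output overshoot = GR / (R − 1) = 9 / 3 = 3 dB.
Threshold = output − output overshoot = -15 − 3 = -18 dB.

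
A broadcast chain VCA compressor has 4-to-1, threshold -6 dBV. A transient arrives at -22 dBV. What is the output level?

-22 dBV is 16 dB below the -6 dBV threshold, so no gain reduction is applied.
Output = input = -22 dBV.

-22 dBV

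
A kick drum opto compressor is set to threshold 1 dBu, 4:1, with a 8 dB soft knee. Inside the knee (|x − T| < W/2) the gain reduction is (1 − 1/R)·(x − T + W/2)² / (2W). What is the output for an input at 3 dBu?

1.3125 dBu

x − T + W/2 = 3 − 1 + 4 = 6.
GR = (1 − 1/4) × 6² / 16 = 0.75 × 36 / 16 = 1.6875 dB.
Output = 3 − 1.6875 = 1.3125 dBu.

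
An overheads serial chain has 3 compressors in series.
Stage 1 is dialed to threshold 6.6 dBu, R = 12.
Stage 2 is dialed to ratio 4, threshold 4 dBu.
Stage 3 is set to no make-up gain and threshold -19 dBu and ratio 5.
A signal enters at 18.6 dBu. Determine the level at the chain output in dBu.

-14.22 dBu

Stage 1: 18.6 dBu is 12 dB over 6.6 dBu; at 12:1 that becomes 1 dB over, giving 7.6 dBu.
Stage 2: overshoot 3.6 dB → 3.6/4 = 0.9 dB → 4.9 dBu.
Stage 3: overshoot 23.9 dB → 23.9/5 = 4.78 dB → -14.22 dBu.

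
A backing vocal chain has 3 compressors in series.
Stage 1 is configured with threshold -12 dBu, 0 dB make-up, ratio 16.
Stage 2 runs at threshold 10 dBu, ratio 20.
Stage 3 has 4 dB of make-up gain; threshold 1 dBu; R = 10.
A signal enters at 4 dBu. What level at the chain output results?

Stage 1: 4 dBu is 16 dB over -12 dBu; at 16:1 that becomes 1 dB over, giving -11 dBu.
Stage 2: -11 dBu is at or below the 10 dBu threshold — no compression; output -11 dBu.
Stage 3: -11 dBu is at or below the 1 dBu threshold — no compression; make-up brings it to -7 dBu.

-7 dBu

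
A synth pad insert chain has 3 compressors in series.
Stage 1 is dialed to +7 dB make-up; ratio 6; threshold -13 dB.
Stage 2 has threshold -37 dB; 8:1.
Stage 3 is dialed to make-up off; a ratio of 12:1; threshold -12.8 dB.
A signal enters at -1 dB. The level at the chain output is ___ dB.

Stage 1: 12 dB above -13 dB, reduced 6:1 to 2 dB above → -11 dB; +7 dB make-up → -4 dB.
Stage 2: 33 dB above -37 dB, reduced 8:1 to 4.125 dB above → -32.875 dB.
Stage 3: below threshold (-32.875 ≤ -12.8); passes unchanged; output -32.875 dB.

-32.875 dB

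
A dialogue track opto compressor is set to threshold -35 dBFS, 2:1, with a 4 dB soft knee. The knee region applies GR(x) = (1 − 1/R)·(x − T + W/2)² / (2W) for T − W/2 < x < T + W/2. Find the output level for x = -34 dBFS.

x − T + W/2 = -34 − (-35) + 2 = 3.
GR = (1 − 1/2) × 3² / 8 = 0.5 × 9 / 8 = 0.5625 dB.
Output = -34 − 0.5625 = -34.5625 dBFS.

-34.5625 dBFS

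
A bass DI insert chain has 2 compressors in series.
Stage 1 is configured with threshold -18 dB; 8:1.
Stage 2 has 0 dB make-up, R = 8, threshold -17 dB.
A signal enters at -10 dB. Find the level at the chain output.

Stage 1: overshoot 8 dB → 8/8 = 1 dB → -17 dB.
Stage 2: -17 dB ≤ -17 dB, so stage 2 doesn't engage; output -17 dB.

-17 dB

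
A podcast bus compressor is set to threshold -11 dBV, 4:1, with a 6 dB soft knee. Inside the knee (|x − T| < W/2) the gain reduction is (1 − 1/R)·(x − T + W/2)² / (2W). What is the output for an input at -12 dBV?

x − T + W/2 = -12 − (-11) + 3 = 2.
GR = (1 − 1/4) × 2² / 12 = 0.75 × 4 / 12 = 0.25 dB.
Output = -12 − 0.25 = -12.25 dBV.

-12.25 dBV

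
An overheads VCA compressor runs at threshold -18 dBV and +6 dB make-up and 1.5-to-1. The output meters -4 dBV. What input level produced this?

-6 dBV

Before make-up, the level was -4 − 6 = -10 dBV.
That's 8 dB above the -18 dBV threshold.
Undo the ratio: input overshoot = 8 × 1.5 = 12 dB, giving input = -6 dBV.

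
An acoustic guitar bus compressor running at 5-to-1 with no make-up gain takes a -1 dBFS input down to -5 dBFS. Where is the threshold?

Let T be the threshold. Output overshoot = (input overshoot)/R, so -5 − T = (-1 − T)/5.
5·(-5 − T) = -1 − T → 4·T = -25 − (-1) = -24.
T = -24/4 = -6 dBFS.

-6 dBFS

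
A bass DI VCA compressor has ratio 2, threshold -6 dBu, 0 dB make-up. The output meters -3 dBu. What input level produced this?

0 dBu

That's 3 dB above the -6 dBu threshold.
Undo the ratio: input overshoot = 3 × 2 = 6 dB, giving input = 0 dBu.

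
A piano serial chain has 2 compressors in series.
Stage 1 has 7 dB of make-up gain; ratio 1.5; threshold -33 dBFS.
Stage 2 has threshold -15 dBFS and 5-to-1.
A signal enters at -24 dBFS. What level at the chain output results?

Stage 1: 9 dB above -33 dBFS, reduced 1.5:1 to 6 dB above → -27 dBFS; +7 dB make-up → -20 dBFS.
Stage 2: -20 dBFS is at or below the -15 dBFS threshold — no compression; output -20 dBFS.

-20 dBFS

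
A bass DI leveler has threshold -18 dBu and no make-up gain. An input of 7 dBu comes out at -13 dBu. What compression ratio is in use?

Input overshoot = 7 − (-18) = 25 dB; output overshoot = -13 − (-18) = 5 dB.
Ratio = 25 / 5 = 5.

5:1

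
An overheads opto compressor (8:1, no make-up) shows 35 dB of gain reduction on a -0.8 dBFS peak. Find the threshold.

-40.8 dBFS

Input is 40 dB above T (since output overshoot × R = input overshoot: (-35.8 − T)·8 = -0.8 − T gives T = -40.8 dBFS).
Check: -40.8 + (-0.8 − (-40.8))/8 = -40.8 + 5 = -35.8 dBFS. ✓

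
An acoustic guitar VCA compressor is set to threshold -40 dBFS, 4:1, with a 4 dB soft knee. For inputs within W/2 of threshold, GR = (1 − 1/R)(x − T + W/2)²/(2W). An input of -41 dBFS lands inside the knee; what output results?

-41.09375 dBFS

x − T + W/2 = -41 − (-40) + 2 = 1.
GR = (1 − 1/4) × 1² / 8 = 0.75 × 1 / 8 = 0.09375 dB.
Output = -41 − 0.09375 = -41.09375 dBFS.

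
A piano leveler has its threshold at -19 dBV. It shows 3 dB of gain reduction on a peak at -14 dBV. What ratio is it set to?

Input overshoot = -14 − (-19) = 5 dB.
Output overshoot = 5 − 3 = 2 dB.
Ratio = input overshoot / output overshoot = 5 / 2 = 2.5.

2.5:1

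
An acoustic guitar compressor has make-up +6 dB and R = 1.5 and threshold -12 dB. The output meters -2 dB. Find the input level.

Stripping the +6 dB make-up gives -8 dB at the gain stage.
Post-compression overshoot = -8 − (-12) = 4 dB.
Before 1.5:1 compression the overshoot was 4 × 1.5 = 6 dB, so input = -12 + 6 = -6 dB.

-6 dB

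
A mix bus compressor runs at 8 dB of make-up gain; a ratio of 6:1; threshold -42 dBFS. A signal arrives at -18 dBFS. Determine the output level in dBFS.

The input is 24 dB above the -42 dBFS threshold.
6:1 compression reduces that to 24/6 = 4 dB over.
So the level is -42 + 4 = -38 dBFS; make-up adds 8 dB, giving -30 dBFS.

-30 dBFS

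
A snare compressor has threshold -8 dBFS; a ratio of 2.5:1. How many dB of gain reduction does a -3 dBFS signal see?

3 dB

-3 dBFS exceeds the threshold by 5 dB.
After 2.5:1 compression the overshoot becomes 5/2.5 = 2 dB.
So the signal is attenuated by 5 − 2 = 3 dB.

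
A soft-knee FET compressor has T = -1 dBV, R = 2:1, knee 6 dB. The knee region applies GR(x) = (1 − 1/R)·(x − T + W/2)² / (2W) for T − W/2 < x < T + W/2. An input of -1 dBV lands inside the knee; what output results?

-1.375 dBV

x − T + W/2 = -1 − (-1) + 3 = 3.
GR = (1 − 1/2) × 3² / 12 = 0.5 × 9 / 12 = 0.375 dB.
Output = -1 − 0.375 = -1.375 dBV.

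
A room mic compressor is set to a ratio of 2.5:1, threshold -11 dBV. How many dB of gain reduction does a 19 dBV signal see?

19 dBV exceeds the threshold by 30 dB.
A 2.5:1 ratio leaves 12 dB of that excess.
So the signal is attenuated by 30 − 12 = 18 dB.

18 dB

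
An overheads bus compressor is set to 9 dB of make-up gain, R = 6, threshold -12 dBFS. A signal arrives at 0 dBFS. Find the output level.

The input is 12 dB above the -12 dBFS threshold.
6:1 compression reduces that to 12/6 = 2 dB over.
That puts the output at -10 dBFS; make-up adds 9 dB, giving -1 dBFS.

-1 dBFS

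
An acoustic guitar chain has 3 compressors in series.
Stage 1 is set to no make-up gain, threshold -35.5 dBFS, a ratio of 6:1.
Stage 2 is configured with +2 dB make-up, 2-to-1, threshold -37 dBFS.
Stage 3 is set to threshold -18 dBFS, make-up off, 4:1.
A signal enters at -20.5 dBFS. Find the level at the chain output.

-33 dBFS

Stage 1: 15 dB above -35.5 dBFS, reduced 6:1 to 2.5 dB above → -33 dBFS.
Stage 2: 4 dB above -37 dBFS, reduced 2:1 to 2 dB above → -35 dBFS; +2 dB make-up → -33 dBFS.
Stage 3: below threshold (-33 ≤ -18); passes unchanged; output -33 dBFS.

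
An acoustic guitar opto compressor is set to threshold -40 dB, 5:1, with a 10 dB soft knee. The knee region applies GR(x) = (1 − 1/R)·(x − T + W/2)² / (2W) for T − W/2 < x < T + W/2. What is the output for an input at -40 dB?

x − T + W/2 = -40 − (-40) + 5 = 5.
GR = (1 − 1/5) × 5² / 20 = 0.8 × 25 / 20 = 1 dB.
Output = -40 − 1 = -41 dB.

-41 dB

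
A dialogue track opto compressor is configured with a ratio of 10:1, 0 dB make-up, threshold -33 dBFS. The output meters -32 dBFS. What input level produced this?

-23 dBFS

Post-compression overshoot = -32 − (-33) = 1 dB.
Input overshoot = R × output overshoot = 10 dB → input = -33 + 10 = -23 dBFS.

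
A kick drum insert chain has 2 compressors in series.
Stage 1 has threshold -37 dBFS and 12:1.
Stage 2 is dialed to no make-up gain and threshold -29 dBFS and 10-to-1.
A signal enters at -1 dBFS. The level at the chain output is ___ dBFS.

-34 dBFS

Stage 1: overshoot 36 dB → 36/12 = 3 dB → -34 dBFS.
Stage 2: -34 dBFS is at or below the -29 dBFS threshold — no compression; output -34 dBFS.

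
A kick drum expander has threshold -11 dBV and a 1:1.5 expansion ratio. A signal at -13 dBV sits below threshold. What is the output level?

-14 dBV

Undershoot = (-11) − (-13) = 2 dB.
At 1:1.5, that expands to 3 dB under threshold.
Output = -11 − 3 = -14 dBV.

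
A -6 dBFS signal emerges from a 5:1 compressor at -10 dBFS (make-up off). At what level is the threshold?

Input is 5 dB above T (since output overshoot × R = input overshoot: (-10 − T)·5 = -6 − T gives T = -11 dBFS).
Check: -11 + (-6 − (-11))/5 = -11 + 1 = -10 dBFS. ✓

-11 dBFS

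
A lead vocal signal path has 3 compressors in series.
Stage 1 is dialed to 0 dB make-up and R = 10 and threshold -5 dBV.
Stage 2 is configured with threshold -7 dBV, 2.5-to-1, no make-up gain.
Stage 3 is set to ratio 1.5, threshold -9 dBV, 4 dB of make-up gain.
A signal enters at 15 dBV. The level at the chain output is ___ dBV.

-2.6 dBV

Stage 1: 20 dB above -5 dBV, reduced 10:1 to 2 dB above → -3 dBV.
Stage 2: -3 dBV is 4 dB over -7 dBV; at 2.5:1 that becomes 1.6 dB over, giving -5.4 dBV.
Stage 3: overshoot 3.6 dB → 3.6/1.5 = 2.4 dB → -6.6 dBV; +4 dB make-up → -2.6 dBV.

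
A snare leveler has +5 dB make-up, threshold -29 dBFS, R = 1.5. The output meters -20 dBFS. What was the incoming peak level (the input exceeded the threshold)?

Before make-up, the level was -20 − 5 = -25 dBFS.
The compressed level sits -25 − (-29) = 4 dB over threshold.
Undo the ratio: input overshoot = 4 × 1.5 = 6 dB, giving input = -23 dBFS.

-23 dBFS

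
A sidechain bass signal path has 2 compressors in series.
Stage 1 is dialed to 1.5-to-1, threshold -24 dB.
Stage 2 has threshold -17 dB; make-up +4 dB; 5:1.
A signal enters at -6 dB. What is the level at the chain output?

Stage 1: overshoot 18 dB → 18/1.5 = 12 dB → -12 dB.
Stage 2: -12 dB is 5 dB over -17 dB; at 5:1 that becomes 1 dB over, giving -16 dB; +4 dB make-up → -12 dB.

-12 dB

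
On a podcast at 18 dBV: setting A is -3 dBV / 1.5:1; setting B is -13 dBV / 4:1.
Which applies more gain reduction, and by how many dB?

A: GR = 21 − 21/1.5 = 7 dB.
B: GR = 31 − 31/4 = 23.25 dB.
Difference: 16.25 dB in favour of B.

B, by 16.25 dB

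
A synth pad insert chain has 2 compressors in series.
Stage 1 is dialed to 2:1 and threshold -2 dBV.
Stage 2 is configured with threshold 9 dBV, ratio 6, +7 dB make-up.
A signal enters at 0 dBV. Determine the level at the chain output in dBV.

6 dBV

Stage 1: 0 dBV is 2 dB over -2 dBV; at 2:1 that becomes 1 dB over, giving -1 dBV.
Stage 2: -1 dBV ≤ 9 dBV, so stage 2 doesn't engage; make-up brings it to 6 dBV.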